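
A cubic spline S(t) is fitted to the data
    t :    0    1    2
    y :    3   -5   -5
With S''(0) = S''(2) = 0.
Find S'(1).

With m_i denoting the second derivative at x_i, h_i = 1, 1, and Δ_i = (y_(i+1) − y_i)/h_i = -8, 0:
  1·m_0 + 4·m_1 + 1·m_2 = 6(Δ_1 - Δ_0) = 48
Natural end conditions: m_0 = m_2 = 0.
Solving: m_0 = 0, m_1 = 12, m_2 = 0.
On [1, 2], S'(t) = b_1 + 2c_1·(t - 1) + 3d_1·(t - 1)² with b_1 = Δ_1 - h_1(2m_1 + m_2)/6 = -4, c_1 = m_1/2 = 6, d_1 = (m_2 - m_1)/(6h_1) = -2. So S'(1) = -4.

-4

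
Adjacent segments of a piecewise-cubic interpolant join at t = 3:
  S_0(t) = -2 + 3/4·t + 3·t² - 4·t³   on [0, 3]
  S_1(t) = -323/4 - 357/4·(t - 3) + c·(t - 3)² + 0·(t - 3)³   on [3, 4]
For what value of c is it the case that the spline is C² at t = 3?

S_0''(t) = 6 - 24·t, so S_0''(3) = -66. On the right, S_1''(3) = 2c, so c = -33.

-33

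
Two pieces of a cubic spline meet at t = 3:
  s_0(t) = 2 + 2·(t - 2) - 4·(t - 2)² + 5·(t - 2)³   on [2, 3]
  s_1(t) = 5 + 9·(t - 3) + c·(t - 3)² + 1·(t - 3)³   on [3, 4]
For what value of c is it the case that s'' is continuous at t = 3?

11

s_0''(t) = -8 + 30·(t - 2), so s_0''(3) = 22. On the right, s_1''(3) = 2c, so c = 11.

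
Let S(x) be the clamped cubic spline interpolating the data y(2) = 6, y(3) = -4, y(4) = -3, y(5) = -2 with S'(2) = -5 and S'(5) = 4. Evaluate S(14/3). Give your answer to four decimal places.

Let σ_i = S''(x_i). Step sizes h_i = 1, 1, 1; slopes of the chords Δ_i = (y_(i+1) - y_i)/h_i = -10, 1, 1.
  1·σ_0 + 4·σ_1 + 1·σ_2 = 6(Δ_1 - Δ_0) = 66
  1·σ_1 + 4·σ_2 + 1·σ_3 = 6(Δ_2 - Δ_1) = 0
Clamped end conditions give two more equations: 2h_0·σ_0 + h_0·σ_1 = 6(Δ_0 - S'(2)) = -30 and h_2·σ_2 + 2h_2·σ_3 = 6(S'(5) - Δ_2) = 18.
Hence σ_0 = -28, σ_1 = 26, σ_2 = -10, σ_3 = 14.
On [4, 5], S(x) = -3 + 2·(x - 4) - 5·(x - 4)² + 4·(x - 4)³.
With (x - 4) = 2/3: S(14/3) = -73/27.

-2.7037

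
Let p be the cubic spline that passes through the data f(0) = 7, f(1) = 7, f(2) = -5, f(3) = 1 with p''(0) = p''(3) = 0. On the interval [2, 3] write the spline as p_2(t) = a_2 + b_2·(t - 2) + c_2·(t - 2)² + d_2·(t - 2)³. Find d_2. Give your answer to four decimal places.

Let σ_i = p''(x_i). Step sizes h_i = 1, 1, 1; slopes of the chords Δ_i = (y_(i+1) - y_i)/h_i = 0, -12, 6.
  1·σ_0 + 4·σ_1 + 1·σ_2 = 6(Δ_1 - Δ_0) = -72
  1·σ_1 + 4·σ_2 + 1·σ_3 = 6(Δ_2 - Δ_1) = 108
Natural end conditions: σ_0 = σ_3 = 0.
Hence σ_0 = 0, σ_1 = -132/5, σ_2 = 168/5, σ_3 = 0.
On [2, 3], with p_2(t) = a_2 + b_2·(t - 2) + c_2·(t - 2)² + d_2·(t - 2)³: c_2 = σ_2/2 = 84/5, d_2 = (σ_3 - σ_2)/(6h_2) = -28/5, b_2 = Δ_2 - h_2(2σ_2 + σ_3)/6 = -26/5.

-5.6000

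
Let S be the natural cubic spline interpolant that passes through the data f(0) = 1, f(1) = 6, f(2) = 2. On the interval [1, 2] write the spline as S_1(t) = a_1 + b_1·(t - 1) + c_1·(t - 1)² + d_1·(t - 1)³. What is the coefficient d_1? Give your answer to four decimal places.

Put M_i = S'' at the i-th knot. Here h = (1, 1) and Δ = (5, -4), so the interior equations h_(i-1)·M_(i-1) + 2(h_(i-1)+h_i)·M_i + h_i·M_(i+1) = 6(Δ_i − Δ_(i-1)) read
  1·M_0 + 4·M_1 + 1·M_2 = 6(Δ_1 - Δ_0) = -54
Natural end conditions: M_0 = M_2 = 0.
Solving the tridiagonal system: M_0 = 0, M_1 = -27/2, M_2 = 0.
On [1, 2], with S_1(t) = a_1 + b_1·(t - 1) + c_1·(t - 1)² + d_1·(t - 1)³: c_1 = M_1/2 = -27/4, d_1 = (M_2 - M_1)/(6h_1) = 9/4, b_1 = Δ_1 - h_1(2M_1 + M_2)/6 = 1/2.

2.2500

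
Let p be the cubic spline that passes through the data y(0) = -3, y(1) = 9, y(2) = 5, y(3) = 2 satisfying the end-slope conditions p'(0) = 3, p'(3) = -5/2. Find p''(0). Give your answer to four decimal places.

Put M_i = p'' at the i-th knot. Here h = (1, 1, 1) and Δ = (12, -4, -3), so the interior equations h_(i-1)·M_(i-1) + 2(h_(i-1)+h_i)·M_i + h_i·M_(i+1) = 6(Δ_i − Δ_(i-1)) read
  1·M_0 + 4·M_1 + 1·M_2 = 6(Δ_1 - Δ_0) = -96
  1·M_1 + 4·M_2 + 1·M_3 = 6(Δ_2 - Δ_1) = 6
Clamped end conditions give two more equations: 2h_0·M_0 + h_0·M_1 = 6(Δ_0 - p'(0)) = 54 and h_2·M_2 + 2h_2·M_3 = 6(p'(3) - Δ_2) = 3.
Solving the tridiagonal system: M_0 = 139/3, M_1 = -116/3, M_2 = 37/3, M_3 = -14/3.

46.3333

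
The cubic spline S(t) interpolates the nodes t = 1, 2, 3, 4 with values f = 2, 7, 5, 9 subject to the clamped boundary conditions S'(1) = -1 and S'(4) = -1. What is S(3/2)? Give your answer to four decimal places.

4.1000

Put σ_i = S'' at the i-th knot. Here h = (1, 1, 1) and Δ = (5, -2, 4), so the interior equations h_(i-1)·σ_(i-1) + 2(h_(i-1)+h_i)·σ_i + h_i·σ_(i+1) = 6(Δ_i − Δ_(i-1)) read
  1·σ_0 + 4·σ_1 + 1·σ_2 = 6(Δ_1 - Δ_0) = -42
  1·σ_1 + 4·σ_2 + 1·σ_3 = 6(Δ_2 - Δ_1) = 36
Clamped end conditions give two more equations: 2h_0·σ_0 + h_0·σ_1 = 6(Δ_0 - S'(1)) = 36 and h_2·σ_2 + 2h_2·σ_3 = 6(S'(4) - Δ_2) = -30.
Solving the tridiagonal system: σ_0 = 148/5, σ_1 = -116/5, σ_2 = 106/5, σ_3 = -128/5.
On [1, 2], S(t) = 2 - 1·(t - 1) + 74/5·(t - 1)² - 44/5·(t - 1)³.
With (t - 1) = 1/2: S(3/2) = 41/10.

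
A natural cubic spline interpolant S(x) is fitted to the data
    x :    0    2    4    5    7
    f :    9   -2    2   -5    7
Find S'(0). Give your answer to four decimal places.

-8.5977

Write m_i for S''(x_i). With h_i = 2, 2, 1, 2 and divided differences Δ_i = -11/2, 2, -7, 6, the continuity of S' gives the tridiagonal system
  2·m_0 + 8·m_1 + 2·m_2 = 6(Δ_1 - Δ_0) = 45
  2·m_1 + 6·m_2 + 1·m_3 = 6(Δ_2 - Δ_1) = -54
  1·m_2 + 6·m_3 + 2·m_4 = 6(Δ_3 - Δ_2) = 78
Natural end conditions: m_0 = m_4 = 0.
Forward elimination and back-substitution give m_0 = 0, m_1 = 2379/256, m_2 = -939/64, m_3 = 1977/128, m_4 = 0.
On [0, 2], S'(x) = b_0 + 2c_0·x + 3d_0·x² with b_0 = Δ_0 - h_0(2m_0 + m_1)/6 = -2201/256, c_0 = m_0/2 = 0, d_0 = (m_1 - m_0)/(6h_0) = 793/1024. So S'(0) = -2201/256.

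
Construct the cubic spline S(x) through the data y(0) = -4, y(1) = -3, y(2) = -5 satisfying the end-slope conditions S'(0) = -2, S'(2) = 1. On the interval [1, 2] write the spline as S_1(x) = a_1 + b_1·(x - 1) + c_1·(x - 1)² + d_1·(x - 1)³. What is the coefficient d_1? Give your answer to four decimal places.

Put σ_i = S'' at the i-th knot. Here h = (1, 1) and Δ = (1, -2), so the interior equations h_(i-1)·σ_(i-1) + 2(h_(i-1)+h_i)·σ_i + h_i·σ_(i+1) = 6(Δ_i − Δ_(i-1)) read
  1·σ_0 + 4·σ_1 + 1·σ_2 = 6(Δ_1 - Δ_0) = -18
Clamped end conditions give two more equations: 2h_0·σ_0 + h_0·σ_1 = 6(Δ_0 - S'(0)) = 18 and h_1·σ_1 + 2h_1·σ_2 = 6(S'(2) - Δ_1) = 18.
Hence σ_0 = 15, σ_1 = -12, σ_2 = 15.
On [1, 2], with S_1(x) = a_1 + b_1·(x - 1) + c_1·(x - 1)² + d_1·(x - 1)³: c_1 = σ_1/2 = -6, d_1 = (σ_2 - σ_1)/(6h_1) = 9/2, b_1 = Δ_1 - h_1(2σ_1 + σ_2)/6 = -1/2.

4.5000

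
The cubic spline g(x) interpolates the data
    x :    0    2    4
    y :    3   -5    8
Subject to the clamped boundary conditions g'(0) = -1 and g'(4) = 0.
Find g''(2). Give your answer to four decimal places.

Put M_i = g'' at the i-th knot. Here h = (2, 2) and Δ = (-4, 13/2), so the interior equations h_(i-1)·M_(i-1) + 2(h_(i-1)+h_i)·M_i + h_i·M_(i+1) = 6(Δ_i − Δ_(i-1)) read
  2·M_0 + 8·M_1 + 2·M_2 = 6(Δ_1 - Δ_0) = 63
Clamped end conditions give two more equations: 2h_0·M_0 + h_0·M_1 = 6(Δ_0 - g'(0)) = -18 and h_1·M_1 + 2h_1·M_2 = 6(g'(4) - Δ_1) = -39.
Forward elimination and back-substitution give M_0 = -97/8, M_1 = 61/4, M_2 = -139/8.

15.2500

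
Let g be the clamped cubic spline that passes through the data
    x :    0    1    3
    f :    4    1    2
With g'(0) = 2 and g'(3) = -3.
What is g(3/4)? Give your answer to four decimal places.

1.9727

Write m_i for g''(x_i). With h_i = 1, 2 and divided differences Δ_i = -3, 1/2, the continuity of g' gives the tridiagonal system
  1·m_0 + 6·m_1 + 2·m_2 = 6(Δ_1 - Δ_0) = 21
Clamped end conditions give two more equations: 2h_0·m_0 + h_0·m_1 = 6(Δ_0 - g'(0)) = -30 and h_1·m_1 + 2h_1·m_2 = 6(g'(3) - Δ_1) = -21.
Forward elimination and back-substitution give m_0 = -121/6, m_1 = 31/3, m_2 = -125/12.
On [0, 1], g(x) = 4 + 2·x - 121/12·x² + 61/12·x³.
With x = 3/4: g(3/4) = 505/256.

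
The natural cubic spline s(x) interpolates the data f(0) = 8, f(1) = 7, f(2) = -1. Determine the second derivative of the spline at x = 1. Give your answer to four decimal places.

-10.5000

Let σ_i = s''(x_i). Step sizes h_i = 1, 1; slopes of the chords Δ_i = (y_(i+1) - y_i)/h_i = -1, -8.
  1·σ_0 + 4·σ_1 + 1·σ_2 = 6(Δ_1 - Δ_0) = -42
Natural end conditions: σ_0 = σ_2 = 0.
Forward elimination and back-substitution give σ_0 = 0, σ_1 = -21/2, σ_2 = 0.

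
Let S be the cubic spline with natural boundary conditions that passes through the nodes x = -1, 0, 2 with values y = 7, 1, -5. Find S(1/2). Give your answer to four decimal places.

-1.1563

Put M_i = S'' at the i-th knot. Here h = (1, 2) and Δ = (-6, -3), so the interior equations h_(i-1)·M_(i-1) + 2(h_(i-1)+h_i)·M_i + h_i·M_(i+1) = 6(Δ_i − Δ_(i-1)) read
  1·M_0 + 6·M_1 + 2·M_2 = 6(Δ_1 - Δ_0) = 18
Natural end conditions: M_0 = M_2 = 0.
Solving the tridiagonal system: M_0 = 0, M_1 = 3, M_2 = 0.
On [0, 2], S(x) = 1 - 5·x + 3/2·x² - 1/4·x³.
With x = 1/2: S(1/2) = -37/32.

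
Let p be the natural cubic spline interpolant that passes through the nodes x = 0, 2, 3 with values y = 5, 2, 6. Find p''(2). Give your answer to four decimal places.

Put M_i = p'' at the i-th knot. Here h = (2, 1) and Δ = (-3/2, 4), so the interior equations h_(i-1)·M_(i-1) + 2(h_(i-1)+h_i)·M_i + h_i·M_(i+1) = 6(Δ_i − Δ_(i-1)) read
  2·M_0 + 6·M_1 + 1·M_2 = 6(Δ_1 - Δ_0) = 33
Natural end conditions: M_0 = M_2 = 0.
Solving: M_0 = 0, M_1 = 11/2, M_2 = 0.

5.5000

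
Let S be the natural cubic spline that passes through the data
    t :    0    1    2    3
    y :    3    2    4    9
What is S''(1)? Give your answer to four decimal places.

Let m_i = S''(x_i). Step sizes h_i = 1, 1, 1; slopes of the chords Δ_i = (y_(i+1) - y_i)/h_i = -1, 2, 5.
  1·m_0 + 4·m_1 + 1·m_2 = 6(Δ_1 - Δ_0) = 18
  1·m_1 + 4·m_2 + 1·m_3 = 6(Δ_2 - Δ_1) = 18
Natural end conditions: m_0 = m_3 = 0.
Hence m_0 = 0, m_1 = 18/5, m_2 = 18/5, m_3 = 0.

3.6000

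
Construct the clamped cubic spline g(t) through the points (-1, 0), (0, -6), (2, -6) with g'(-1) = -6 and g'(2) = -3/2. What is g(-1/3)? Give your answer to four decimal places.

-4.3333

Put σ_i = g'' at the i-th knot. Here h = (1, 2) and Δ = (-6, 0), so the interior equations h_(i-1)·σ_(i-1) + 2(h_(i-1)+h_i)·σ_i + h_i·σ_(i+1) = 6(Δ_i − Δ_(i-1)) read
  1·σ_0 + 6·σ_1 + 2·σ_2 = 6(Δ_1 - Δ_0) = 36
Clamped end conditions give two more equations: 2h_0·σ_0 + h_0·σ_1 = 6(Δ_0 - g'(-1)) = 0 and h_1·σ_1 + 2h_1·σ_2 = 6(g'(2) - Δ_1) = -9.
Solving the tridiagonal system: σ_0 = -9/2, σ_1 = 9, σ_2 = -27/4.
On [-1, 0], g(t) = 0 - 6·(t + 1) - 9/4·(t + 1)² + 9/4·(t + 1)³.
With (t + 1) = 2/3: g(-1/3) = -13/3.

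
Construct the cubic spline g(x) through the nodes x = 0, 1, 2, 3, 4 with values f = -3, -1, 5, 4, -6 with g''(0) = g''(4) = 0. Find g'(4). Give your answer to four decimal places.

-11.8393

Write m_i for g''(x_i). With h_i = 1, 1, 1, 1 and divided differences Δ_i = 2, 6, -1, -10, the continuity of g' gives the tridiagonal system
  1·m_0 + 4·m_1 + 1·m_2 = 6(Δ_1 - Δ_0) = 24
  1·m_1 + 4·m_2 + 1·m_3 = 6(Δ_2 - Δ_1) = -42
  1·m_2 + 4·m_3 + 1·m_4 = 6(Δ_3 - Δ_2) = -54
Natural end conditions: m_0 = m_4 = 0.
Forward elimination and back-substitution give m_0 = 0, m_1 = 237/28, m_2 = -69/7, m_3 = -309/28, m_4 = 0.
On [3, 4], g'(x) = b_3 + 2c_3·(x - 3) + 3d_3·(x - 3)² with b_3 = Δ_3 - h_3(2m_3 + m_4)/6 = -177/28, c_3 = m_3/2 = -309/56, d_3 = (m_4 - m_3)/(6h_3) = 103/56. So g'(4) = -663/56.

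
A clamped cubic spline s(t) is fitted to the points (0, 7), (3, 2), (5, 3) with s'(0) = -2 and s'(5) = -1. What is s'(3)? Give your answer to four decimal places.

With M_i denoting the second derivative at x_i, h_i = 3, 2, and Δ_i = (y_(i+1) − y_i)/h_i = -5/3, 1/2:
  3·M_0 + 10·M_1 + 2·M_2 = 6(Δ_1 - Δ_0) = 13
Clamped end conditions give two more equations: 2h_0·M_0 + h_0·M_1 = 6(Δ_0 - s'(0)) = 2 and h_1·M_1 + 2h_1·M_2 = 6(s'(5) - Δ_1) = -9.
Hence M_0 = -23/30, M_1 = 11/5, M_2 = -67/20.
On [3, 5], s'(t) = b_1 + 2c_1·(t - 3) + 3d_1·(t - 3)² with b_1 = Δ_1 - h_1(2M_1 + M_2)/6 = 3/20, c_1 = M_1/2 = 11/10, d_1 = (M_2 - M_1)/(6h_1) = -37/80. So s'(3) = 3/20.

0.1500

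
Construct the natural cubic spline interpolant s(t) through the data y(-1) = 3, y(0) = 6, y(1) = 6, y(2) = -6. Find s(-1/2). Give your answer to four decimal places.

4.5000

Put M_i = s'' at the i-th knot. Here h = (1, 1, 1) and Δ = (3, 0, -12), so the interior equations h_(i-1)·M_(i-1) + 2(h_(i-1)+h_i)·M_i + h_i·M_(i+1) = 6(Δ_i − Δ_(i-1)) read
  1·M_0 + 4·M_1 + 1·M_2 = 6(Δ_1 - Δ_0) = -18
  1·M_1 + 4·M_2 + 1·M_3 = 6(Δ_2 - Δ_1) = -72
Natural end conditions: M_0 = M_3 = 0.
Hence M_0 = 0, M_1 = 0, M_2 = -18, M_3 = 0.
On [-1, 0], s(t) = 3 + 3·(t + 1) + 0·(t + 1)² + 0·(t + 1)³.
With (t + 1) = 1/2: s(-1/2) = 9/2.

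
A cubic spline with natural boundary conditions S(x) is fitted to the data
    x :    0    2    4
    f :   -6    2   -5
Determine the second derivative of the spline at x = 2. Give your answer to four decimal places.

Let M_i = S''(x_i). Step sizes h_i = 2, 2; slopes of the chords Δ_i = (y_(i+1) - y_i)/h_i = 4, -7/2.
  2·M_0 + 8·M_1 + 2·M_2 = 6(Δ_1 - Δ_0) = -45
Natural end conditions: M_0 = M_2 = 0.
Solving the tridiagonal system: M_0 = 0, M_1 = -45/8, M_2 = 0.

-5.6250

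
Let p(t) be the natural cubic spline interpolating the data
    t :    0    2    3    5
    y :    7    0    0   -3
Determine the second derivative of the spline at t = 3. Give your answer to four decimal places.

Let σ_i = p''(x_i). Step sizes h_i = 2, 1, 2; slopes of the chords Δ_i = (y_(i+1) - y_i)/h_i = -7/2, 0, -3/2.
  2·σ_0 + 6·σ_1 + 1·σ_2 = 6(Δ_1 - Δ_0) = 21
  1·σ_1 + 6·σ_2 + 2·σ_3 = 6(Δ_2 - Δ_1) = -9
Natural end conditions: σ_0 = σ_3 = 0.
Hence σ_0 = 0, σ_1 = 27/7, σ_2 = -15/7, σ_3 = 0.

-2.1429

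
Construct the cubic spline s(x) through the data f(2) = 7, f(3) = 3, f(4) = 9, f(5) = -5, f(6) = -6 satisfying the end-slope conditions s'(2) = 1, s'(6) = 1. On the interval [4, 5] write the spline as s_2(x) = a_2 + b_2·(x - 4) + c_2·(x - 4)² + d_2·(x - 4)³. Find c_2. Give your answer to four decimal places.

Put M_i = s'' at the i-th knot. Here h = (1, 1, 1, 1) and Δ = (-4, 6, -14, -1), so the interior equations h_(i-1)·M_(i-1) + 2(h_(i-1)+h_i)·M_i + h_i·M_(i+1) = 6(Δ_i − Δ_(i-1)) read
  1·M_0 + 4·M_1 + 1·M_2 = 6(Δ_1 - Δ_0) = 60
  1·M_1 + 4·M_2 + 1·M_3 = 6(Δ_2 - Δ_1) = -120
  1·M_2 + 4·M_3 + 1·M_4 = 6(Δ_3 - Δ_2) = 78
Clamped end conditions give two more equations: 2h_0·M_0 + h_0·M_1 = 6(Δ_0 - s'(2)) = -30 and h_3·M_3 + 2h_3·M_4 = 6(s'(6) - Δ_3) = 12.
Solving: M_0 = -909/28, M_1 = 489/14, M_2 = -189/4, M_3 = 477/14, M_4 = -309/28.
On [4, 5], with s_2(x) = a_2 + b_2·(x - 4) + c_2·(x - 4)² + d_2·(x - 4)³: c_2 = M_2/2 = -189/8, d_2 = (M_3 - M_2)/(6h_2) = 759/56, b_2 = Δ_2 - h_2(2M_2 + M_3)/6 = -55/14.

-23.6250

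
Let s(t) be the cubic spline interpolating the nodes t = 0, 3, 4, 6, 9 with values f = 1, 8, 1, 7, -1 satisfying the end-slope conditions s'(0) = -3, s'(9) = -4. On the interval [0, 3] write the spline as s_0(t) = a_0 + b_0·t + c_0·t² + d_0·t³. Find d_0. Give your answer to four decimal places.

Let σ_i = s''(x_i). Step sizes h_i = 3, 1, 2, 3; slopes of the chords Δ_i = (y_(i+1) - y_i)/h_i = 7/3, -7, 3, -8/3.
  3·σ_0 + 8·σ_1 + 1·σ_2 = 6(Δ_1 - Δ_0) = -56
  1·σ_1 + 6·σ_2 + 2·σ_3 = 6(Δ_2 - Δ_1) = 60
  2·σ_2 + 10·σ_3 + 3·σ_4 = 6(Δ_3 - Δ_2) = -34
Clamped end conditions give two more equations: 2h_0·σ_0 + h_0·σ_1 = 6(Δ_0 - s'(0)) = 32 and h_3·σ_3 + 2h_3·σ_4 = 6(s'(9) - Δ_3) = -8.
Solving the tridiagonal system: σ_0 = 1187/99, σ_1 = -1318/99, σ_2 = 1439/99, σ_3 = -688/99, σ_4 = 212/99.
On [0, 3], with s_0(t) = a_0 + b_0·t + c_0·t² + d_0·t³: c_0 = σ_0/2 = 1187/198, d_0 = (σ_1 - σ_0)/(6h_0) = -835/594, b_0 = Δ_0 - h_0(2σ_0 + σ_1)/6 = -3.

-1.4057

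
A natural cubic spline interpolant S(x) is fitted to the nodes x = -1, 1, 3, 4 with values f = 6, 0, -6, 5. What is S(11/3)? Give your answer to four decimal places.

0.5791

With M_i denoting the second derivative at x_i, h_i = 2, 2, 1, and Δ_i = (y_(i+1) − y_i)/h_i = -3, -3, 11:
  2·M_0 + 8·M_1 + 2·M_2 = 6(Δ_1 - Δ_0) = 0
  2·M_1 + 6·M_2 + 1·M_3 = 6(Δ_2 - Δ_1) = 84
Natural end conditions: M_0 = M_3 = 0.
Hence M_0 = 0, M_1 = -42/11, M_2 = 168/11, M_3 = 0.
On [3, 4], S(x) = -6 + 65/11·(x - 3) + 84/11·(x - 3)² - 28/11·(x - 3)³.
With (x - 3) = 2/3: S(11/3) = 172/297.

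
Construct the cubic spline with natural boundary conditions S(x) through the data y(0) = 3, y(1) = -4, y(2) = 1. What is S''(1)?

Put σ_i = S'' at the i-th knot. Here h = (1, 1) and Δ = (-7, 5), so the interior equations h_(i-1)·σ_(i-1) + 2(h_(i-1)+h_i)·σ_i + h_i·σ_(i+1) = 6(Δ_i − Δ_(i-1)) read
  1·σ_0 + 4·σ_1 + 1·σ_2 = 6(Δ_1 - Δ_0) = 72
Natural end conditions: σ_0 = σ_2 = 0.
Solving: σ_0 = 0, σ_1 = 18, σ_2 = 0.

18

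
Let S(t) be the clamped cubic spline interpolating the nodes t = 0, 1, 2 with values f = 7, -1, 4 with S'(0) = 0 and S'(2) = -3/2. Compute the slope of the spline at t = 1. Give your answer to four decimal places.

Put M_i = S'' at the i-th knot. Here h = (1, 1) and Δ = (-8, 5), so the interior equations h_(i-1)·M_(i-1) + 2(h_(i-1)+h_i)·M_i + h_i·M_(i+1) = 6(Δ_i − Δ_(i-1)) read
  1·M_0 + 4·M_1 + 1·M_2 = 6(Δ_1 - Δ_0) = 78
Clamped end conditions give two more equations: 2h_0·M_0 + h_0·M_1 = 6(Δ_0 - S'(0)) = -48 and h_1·M_1 + 2h_1·M_2 = 6(S'(2) - Δ_1) = -39.
Solving the tridiagonal system: M_0 = -177/4, M_1 = 81/2, M_2 = -159/4.
On [1, 2], S'(t) = b_1 + 2c_1·(t - 1) + 3d_1·(t - 1)² with b_1 = Δ_1 - h_1(2M_1 + M_2)/6 = -15/8, c_1 = M_1/2 = 81/4, d_1 = (M_2 - M_1)/(6h_1) = -107/8. So S'(1) = -15/8.

-1.8750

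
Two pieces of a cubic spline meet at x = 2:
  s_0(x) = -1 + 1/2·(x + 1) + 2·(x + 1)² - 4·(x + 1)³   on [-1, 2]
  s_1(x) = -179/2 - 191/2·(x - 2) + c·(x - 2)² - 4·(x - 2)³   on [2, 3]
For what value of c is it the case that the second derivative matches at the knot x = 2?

s_0''(x) = 4 - 24·(x + 1), so s_0''(2) = -68. On the right, s_1''(2) = 2c, so c = -34.

-34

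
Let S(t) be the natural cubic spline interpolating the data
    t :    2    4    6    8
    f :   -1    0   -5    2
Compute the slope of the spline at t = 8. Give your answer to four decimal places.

With m_i denoting the second derivative at x_i, h_i = 2, 2, 2, and Δ_i = (y_(i+1) − y_i)/h_i = 1/2, -5/2, 7/2:
  2·m_0 + 8·m_1 + 2·m_2 = 6(Δ_1 - Δ_0) = -18
  2·m_1 + 8·m_2 + 2·m_3 = 6(Δ_2 - Δ_1) = 36
Natural end conditions: m_0 = m_3 = 0.
Hence m_0 = 0, m_1 = -18/5, m_2 = 27/5, m_3 = 0.
On [6, 8], S'(t) = b_2 + 2c_2·(t - 6) + 3d_2·(t - 6)² with b_2 = Δ_2 - h_2(2m_2 + m_3)/6 = -1/10, c_2 = m_2/2 = 27/10, d_2 = (m_3 - m_2)/(6h_2) = -9/20. So S'(8) = 53/10.

5.3000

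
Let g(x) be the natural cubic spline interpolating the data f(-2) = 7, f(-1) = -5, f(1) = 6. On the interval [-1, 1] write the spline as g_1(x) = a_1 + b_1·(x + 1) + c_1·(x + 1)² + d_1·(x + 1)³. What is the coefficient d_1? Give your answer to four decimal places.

-1.4583

With M_i denoting the second derivative at x_i, h_i = 1, 2, and Δ_i = (y_(i+1) − y_i)/h_i = -12, 11/2:
  1·M_0 + 6·M_1 + 2·M_2 = 6(Δ_1 - Δ_0) = 105
Natural end conditions: M_0 = M_2 = 0.
Hence M_0 = 0, M_1 = 35/2, M_2 = 0.
On [-1, 1], with g_1(x) = a_1 + b_1·(x + 1) + c_1·(x + 1)² + d_1·(x + 1)³: c_1 = M_1/2 = 35/4, d_1 = (M_2 - M_1)/(6h_1) = -35/24, b_1 = Δ_1 - h_1(2M_1 + M_2)/6 = -37/6.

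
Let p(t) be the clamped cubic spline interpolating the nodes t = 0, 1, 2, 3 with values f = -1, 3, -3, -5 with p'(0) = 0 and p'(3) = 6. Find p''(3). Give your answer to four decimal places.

Write M_i for p''(x_i). With h_i = 1, 1, 1 and divided differences Δ_i = 4, -6, -2, the continuity of p' gives the tridiagonal system
  1·M_0 + 4·M_1 + 1·M_2 = 6(Δ_1 - Δ_0) = -60
  1·M_1 + 4·M_2 + 1·M_3 = 6(Δ_2 - Δ_1) = 24
Clamped end conditions give two more equations: 2h_0·M_0 + h_0·M_1 = 6(Δ_0 - p'(0)) = 24 and h_2·M_2 + 2h_2·M_3 = 6(p'(3) - Δ_2) = 48.
Hence M_0 = 116/5, M_1 = -112/5, M_2 = 32/5, M_3 = 104/5.

20.8000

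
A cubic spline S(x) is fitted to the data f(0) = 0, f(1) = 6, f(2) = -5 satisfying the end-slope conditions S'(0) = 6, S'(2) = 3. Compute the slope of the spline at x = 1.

Put M_i = S'' at the i-th knot. Here h = (1, 1) and Δ = (6, -11), so the interior equations h_(i-1)·M_(i-1) + 2(h_(i-1)+h_i)·M_i + h_i·M_(i+1) = 6(Δ_i − Δ_(i-1)) read
  1·M_0 + 4·M_1 + 1·M_2 = 6(Δ_1 - Δ_0) = -102
Clamped end conditions give two more equations: 2h_0·M_0 + h_0·M_1 = 6(Δ_0 - S'(0)) = 0 and h_1·M_1 + 2h_1·M_2 = 6(S'(2) - Δ_1) = 84.
Solving: M_0 = 24, M_1 = -48, M_2 = 66.
On [1, 2], S'(x) = b_1 + 2c_1·(x - 1) + 3d_1·(x - 1)² with b_1 = Δ_1 - h_1(2M_1 + M_2)/6 = -6, c_1 = M_1/2 = -24, d_1 = (M_2 - M_1)/(6h_1) = 19. So S'(1) = -6.

-6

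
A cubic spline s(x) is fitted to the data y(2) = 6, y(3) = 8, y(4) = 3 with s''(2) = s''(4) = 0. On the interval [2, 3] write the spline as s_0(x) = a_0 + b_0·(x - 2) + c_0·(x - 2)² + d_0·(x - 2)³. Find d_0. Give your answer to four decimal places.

Let M_i = s''(x_i). Step sizes h_i = 1, 1; slopes of the chords Δ_i = (y_(i+1) - y_i)/h_i = 2, -5.
  1·M_0 + 4·M_1 + 1·M_2 = 6(Δ_1 - Δ_0) = -42
Natural end conditions: M_0 = M_2 = 0.
Solving: M_0 = 0, M_1 = -21/2, M_2 = 0.
On [2, 3], with s_0(x) = a_0 + b_0·(x - 2) + c_0·(x - 2)² + d_0·(x - 2)³: c_0 = M_0/2 = 0, d_0 = (M_1 - M_0)/(6h_0) = -7/4, b_0 = Δ_0 - h_0(2M_0 + M_1)/6 = 15/4.

-1.7500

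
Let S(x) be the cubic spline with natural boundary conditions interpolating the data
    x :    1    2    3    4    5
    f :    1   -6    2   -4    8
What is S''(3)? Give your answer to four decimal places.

-38.1429

With M_i denoting the second derivative at x_i, h_i = 1, 1, 1, 1, and Δ_i = (y_(i+1) − y_i)/h_i = -7, 8, -6, 12:
  1·M_0 + 4·M_1 + 1·M_2 = 6(Δ_1 - Δ_0) = 90
  1·M_1 + 4·M_2 + 1·M_3 = 6(Δ_2 - Δ_1) = -84
  1·M_2 + 4·M_3 + 1·M_4 = 6(Δ_3 - Δ_2) = 108
Natural end conditions: M_0 = M_4 = 0.
Solving the tridiagonal system: M_0 = 0, M_1 = 897/28, M_2 = -267/7, M_3 = 1023/28, M_4 = 0.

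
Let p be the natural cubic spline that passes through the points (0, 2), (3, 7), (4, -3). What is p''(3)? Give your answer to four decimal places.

With M_i denoting the second derivative at x_i, h_i = 3, 1, and Δ_i = (y_(i+1) − y_i)/h_i = 5/3, -10:
  3·M_0 + 8·M_1 + 1·M_2 = 6(Δ_1 - Δ_0) = -70
Natural end conditions: M_0 = M_2 = 0.
Hence M_0 = 0, M_1 = -35/4, M_2 = 0.

-8.7500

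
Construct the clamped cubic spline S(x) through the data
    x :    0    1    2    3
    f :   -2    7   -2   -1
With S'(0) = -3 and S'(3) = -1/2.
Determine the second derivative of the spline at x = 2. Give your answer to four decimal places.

32.8667

Let M_i = S''(x_i). Step sizes h_i = 1, 1, 1; slopes of the chords Δ_i = (y_(i+1) - y_i)/h_i = 9, -9, 1.
  1·M_0 + 4·M_1 + 1·M_2 = 6(Δ_1 - Δ_0) = -108
  1·M_1 + 4·M_2 + 1·M_3 = 6(Δ_2 - Δ_1) = 60
Clamped end conditions give two more equations: 2h_0·M_0 + h_0·M_1 = 6(Δ_0 - S'(0)) = 72 and h_2·M_2 + 2h_2·M_3 = 6(S'(3) - Δ_2) = -9.
Hence M_0 = 919/15, M_1 = -758/15, M_2 = 493/15, M_3 = -314/15.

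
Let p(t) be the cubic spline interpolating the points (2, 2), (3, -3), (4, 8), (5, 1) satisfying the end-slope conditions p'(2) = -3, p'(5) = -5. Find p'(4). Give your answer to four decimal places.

Write M_i for p''(x_i). With h_i = 1, 1, 1 and divided differences Δ_i = -5, 11, -7, the continuity of p' gives the tridiagonal system
  1·M_0 + 4·M_1 + 1·M_2 = 6(Δ_1 - Δ_0) = 96
  1·M_1 + 4·M_2 + 1·M_3 = 6(Δ_2 - Δ_1) = -108
Clamped end conditions give two more equations: 2h_0·M_0 + h_0·M_1 = 6(Δ_0 - p'(2)) = -12 and h_2·M_2 + 2h_2·M_3 = 6(p'(5) - Δ_2) = 12.
Solving the tridiagonal system: M_0 = -404/15, M_1 = 628/15, M_2 = -668/15, M_3 = 424/15.
On [4, 5], p'(t) = b_2 + 2c_2·(t - 4) + 3d_2·(t - 4)² with b_2 = Δ_2 - h_2(2M_2 + M_3)/6 = 47/15, c_2 = M_2/2 = -334/15, d_2 = (M_3 - M_2)/(6h_2) = 182/15. So p'(4) = 47/15.

3.1333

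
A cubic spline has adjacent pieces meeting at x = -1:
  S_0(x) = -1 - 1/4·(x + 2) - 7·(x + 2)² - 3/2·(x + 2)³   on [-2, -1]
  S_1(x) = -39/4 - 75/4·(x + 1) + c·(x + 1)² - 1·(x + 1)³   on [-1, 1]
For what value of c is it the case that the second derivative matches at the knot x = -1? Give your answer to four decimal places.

-11.5000

S_0''(x) = -14 - 9·(x + 2), so S_0''(-1) = -23. On the right, S_1''(-1) = 2c, so c = -23/2.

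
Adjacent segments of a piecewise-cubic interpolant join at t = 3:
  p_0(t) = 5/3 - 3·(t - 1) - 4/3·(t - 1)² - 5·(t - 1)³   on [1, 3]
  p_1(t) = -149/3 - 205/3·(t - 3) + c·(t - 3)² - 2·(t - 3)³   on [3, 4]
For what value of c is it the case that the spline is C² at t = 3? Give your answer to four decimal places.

-31.3333

p_0''(t) = -8/3 - 30·(t - 1), so p_0''(3) = -188/3. On the right, p_1''(3) = 2c, so c = -94/3.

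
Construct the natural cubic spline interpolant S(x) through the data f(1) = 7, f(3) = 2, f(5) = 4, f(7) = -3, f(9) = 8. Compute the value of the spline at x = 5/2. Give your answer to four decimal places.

2.3184

Write M_i for S''(x_i). With h_i = 2, 2, 2, 2 and divided differences Δ_i = -5/2, 1, -7/2, 11/2, the continuity of S' gives the tridiagonal system
  2·M_0 + 8·M_1 + 2·M_2 = 6(Δ_1 - Δ_0) = 21
  2·M_1 + 8·M_2 + 2·M_3 = 6(Δ_2 - Δ_1) = -27
  2·M_2 + 8·M_3 + 2·M_4 = 6(Δ_3 - Δ_2) = 54
Natural end conditions: M_0 = M_4 = 0.
Forward elimination and back-substitution give M_0 = 0, M_1 = 477/112, M_2 = -183/28, M_3 = 939/112, M_4 = 0.
On [1, 3], S(x) = 7 - 439/112·(x - 1) + 0·(x - 1)² + 159/448·(x - 1)³.
With (x - 1) = 3/2: S(5/2) = 1187/512.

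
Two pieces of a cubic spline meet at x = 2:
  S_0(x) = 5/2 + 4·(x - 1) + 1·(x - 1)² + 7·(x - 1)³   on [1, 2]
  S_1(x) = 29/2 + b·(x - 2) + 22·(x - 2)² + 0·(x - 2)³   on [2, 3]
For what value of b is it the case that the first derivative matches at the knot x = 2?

27

S_0'(x) = 4 + 2·(x - 1) + 21·(x - 1)², so S_0'(2) = 27. On the right, S_1'(2) = b, so b = 27.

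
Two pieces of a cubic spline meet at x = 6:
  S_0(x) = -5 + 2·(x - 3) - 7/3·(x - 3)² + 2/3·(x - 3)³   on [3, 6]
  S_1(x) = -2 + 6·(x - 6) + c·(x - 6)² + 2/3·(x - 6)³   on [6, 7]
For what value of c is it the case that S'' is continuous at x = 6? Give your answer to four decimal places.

S_0''(x) = -14/3 + 4·(x - 3), so S_0''(6) = 22/3. On the right, S_1''(6) = 2c, so c = 11/3.

3.6667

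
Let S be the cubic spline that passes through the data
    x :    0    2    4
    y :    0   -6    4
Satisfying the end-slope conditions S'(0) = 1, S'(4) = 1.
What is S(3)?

-1

Put M_i = S'' at the i-th knot. Here h = (2, 2) and Δ = (-3, 5), so the interior equations h_(i-1)·M_(i-1) + 2(h_(i-1)+h_i)·M_i + h_i·M_(i+1) = 6(Δ_i − Δ_(i-1)) read
  2·M_0 + 8·M_1 + 2·M_2 = 6(Δ_1 - Δ_0) = 48
Clamped end conditions give two more equations: 2h_0·M_0 + h_0·M_1 = 6(Δ_0 - S'(0)) = -24 and h_1·M_1 + 2h_1·M_2 = 6(S'(4) - Δ_1) = -24.
Hence M_0 = -12, M_1 = 12, M_2 = -12.
On [2, 4], S(x) = -6 + 1·(x - 2) + 6·(x - 2)² - 2·(x - 2)³.
With (x - 2) = 1: S(3) = -1.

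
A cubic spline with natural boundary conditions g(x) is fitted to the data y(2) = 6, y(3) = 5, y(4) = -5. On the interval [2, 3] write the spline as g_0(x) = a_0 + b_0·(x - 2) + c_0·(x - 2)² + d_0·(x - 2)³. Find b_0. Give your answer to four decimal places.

1.2500

With σ_i denoting the second derivative at x_i, h_i = 1, 1, and Δ_i = (y_(i+1) − y_i)/h_i = -1, -10:
  1·σ_0 + 4·σ_1 + 1·σ_2 = 6(Δ_1 - Δ_0) = -54
Natural end conditions: σ_0 = σ_2 = 0.
Hence σ_0 = 0, σ_1 = -27/2, σ_2 = 0.
On [2, 3], with g_0(x) = a_0 + b_0·(x - 2) + c_0·(x - 2)² + d_0·(x - 2)³: c_0 = σ_0/2 = 0, d_0 = (σ_1 - σ_0)/(6h_0) = -9/4, b_0 = Δ_0 - h_0(2σ_0 + σ_1)/6 = 5/4.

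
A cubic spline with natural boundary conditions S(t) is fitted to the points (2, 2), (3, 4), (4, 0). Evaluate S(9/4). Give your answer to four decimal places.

2.8516

With M_i denoting the second derivative at x_i, h_i = 1, 1, and Δ_i = (y_(i+1) − y_i)/h_i = 2, -4:
  1·M_0 + 4·M_1 + 1·M_2 = 6(Δ_1 - Δ_0) = -36
Natural end conditions: M_0 = M_2 = 0.
Hence M_0 = 0, M_1 = -9, M_2 = 0.
On [2, 3], S(t) = 2 + 7/2·(t - 2) + 0·(t - 2)² - 3/2·(t - 2)³.
With (t - 2) = 1/4: S(9/4) = 365/128.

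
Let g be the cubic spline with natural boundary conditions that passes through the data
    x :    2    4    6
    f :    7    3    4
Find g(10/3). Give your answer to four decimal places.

Write M_i for g''(x_i). With h_i = 2, 2 and divided differences Δ_i = -2, 1/2, the continuity of g' gives the tridiagonal system
  2·M_0 + 8·M_1 + 2·M_2 = 6(Δ_1 - Δ_0) = 15
Natural end conditions: M_0 = M_2 = 0.
Solving the tridiagonal system: M_0 = 0, M_1 = 15/8, M_2 = 0.
On [2, 4], g(x) = 7 - 21/8·(x - 2) + 0·(x - 2)² + 5/32·(x - 2)³.
With (x - 2) = 4/3: g(10/3) = 209/54.

3.8704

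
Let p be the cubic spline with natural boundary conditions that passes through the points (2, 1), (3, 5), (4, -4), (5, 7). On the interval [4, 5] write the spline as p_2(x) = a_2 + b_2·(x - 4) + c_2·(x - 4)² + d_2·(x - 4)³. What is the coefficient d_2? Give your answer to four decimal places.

Put m_i = p'' at the i-th knot. Here h = (1, 1, 1) and Δ = (4, -9, 11), so the interior equations h_(i-1)·m_(i-1) + 2(h_(i-1)+h_i)·m_i + h_i·m_(i+1) = 6(Δ_i − Δ_(i-1)) read
  1·m_0 + 4·m_1 + 1·m_2 = 6(Δ_1 - Δ_0) = -78
  1·m_1 + 4·m_2 + 1·m_3 = 6(Δ_2 - Δ_1) = 120
Natural end conditions: m_0 = m_3 = 0.
Solving the tridiagonal system: m_0 = 0, m_1 = -144/5, m_2 = 186/5, m_3 = 0.
On [4, 5], with p_2(x) = a_2 + b_2·(x - 4) + c_2·(x - 4)² + d_2·(x - 4)³: c_2 = m_2/2 = 93/5, d_2 = (m_3 - m_2)/(6h_2) = -31/5, b_2 = Δ_2 - h_2(2m_2 + m_3)/6 = -7/5.

-6.2000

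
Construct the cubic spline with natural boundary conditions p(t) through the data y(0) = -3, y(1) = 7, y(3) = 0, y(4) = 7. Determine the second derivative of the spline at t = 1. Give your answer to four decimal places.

With σ_i denoting the second derivative at x_i, h_i = 1, 2, 1, and Δ_i = (y_(i+1) − y_i)/h_i = 10, -7/2, 7:
  1·σ_0 + 6·σ_1 + 2·σ_2 = 6(Δ_1 - Δ_0) = -81
  2·σ_1 + 6·σ_2 + 1·σ_3 = 6(Δ_2 - Δ_1) = 63
Natural end conditions: σ_0 = σ_3 = 0.
Solving the tridiagonal system: σ_0 = 0, σ_1 = -153/8, σ_2 = 135/8, σ_3 = 0.

-19.1250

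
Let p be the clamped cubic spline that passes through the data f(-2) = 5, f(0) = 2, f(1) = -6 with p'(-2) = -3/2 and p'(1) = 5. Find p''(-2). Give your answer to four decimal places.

8.6667

Write σ_i for p''(x_i). With h_i = 2, 1 and divided differences Δ_i = -3/2, -8, the continuity of p' gives the tridiagonal system
  2·σ_0 + 6·σ_1 + 1·σ_2 = 6(Δ_1 - Δ_0) = -39
Clamped end conditions give two more equations: 2h_0·σ_0 + h_0·σ_1 = 6(Δ_0 - p'(-2)) = 0 and h_1·σ_1 + 2h_1·σ_2 = 6(p'(1) - Δ_1) = 78.
Hence σ_0 = 26/3, σ_1 = -52/3, σ_2 = 143/3.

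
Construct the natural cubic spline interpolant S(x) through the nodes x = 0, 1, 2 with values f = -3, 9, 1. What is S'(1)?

Write M_i for S''(x_i). With h_i = 1, 1 and divided differences Δ_i = 12, -8, the continuity of S' gives the tridiagonal system
  1·M_0 + 4·M_1 + 1·M_2 = 6(Δ_1 - Δ_0) = -120
Natural end conditions: M_0 = M_2 = 0.
Solving: M_0 = 0, M_1 = -30, M_2 = 0.
On [1, 2], S'(x) = b_1 + 2c_1·(x - 1) + 3d_1·(x - 1)² with b_1 = Δ_1 - h_1(2M_1 + M_2)/6 = 2, c_1 = M_1/2 = -15, d_1 = (M_2 - M_1)/(6h_1) = 5. So S'(1) = 2.

2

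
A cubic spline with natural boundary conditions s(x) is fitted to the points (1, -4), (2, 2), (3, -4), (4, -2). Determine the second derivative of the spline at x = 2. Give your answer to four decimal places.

-22.4000

With σ_i denoting the second derivative at x_i, h_i = 1, 1, 1, and Δ_i = (y_(i+1) − y_i)/h_i = 6, -6, 2:
  1·σ_0 + 4·σ_1 + 1·σ_2 = 6(Δ_1 - Δ_0) = -72
  1·σ_1 + 4·σ_2 + 1·σ_3 = 6(Δ_2 - Δ_1) = 48
Natural end conditions: σ_0 = σ_3 = 0.
Solving the tridiagonal system: σ_0 = 0, σ_1 = -112/5, σ_2 = 88/5, σ_3 = 0.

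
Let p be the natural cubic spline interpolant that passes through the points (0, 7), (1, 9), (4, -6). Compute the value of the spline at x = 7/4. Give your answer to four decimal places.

Let m_i = p''(x_i). Step sizes h_i = 1, 3; slopes of the chords Δ_i = (y_(i+1) - y_i)/h_i = 2, -5.
  1·m_0 + 8·m_1 + 3·m_2 = 6(Δ_1 - Δ_0) = -42
Natural end conditions: m_0 = m_2 = 0.
Solving the tridiagonal system: m_0 = 0, m_1 = -21/4, m_2 = 0.
On [1, 4], p(x) = 9 + 1/4·(x - 1) - 21/8·(x - 1)² + 7/24·(x - 1)³.
With (x - 1) = 3/4: p(7/4) = 4011/512.

7.8340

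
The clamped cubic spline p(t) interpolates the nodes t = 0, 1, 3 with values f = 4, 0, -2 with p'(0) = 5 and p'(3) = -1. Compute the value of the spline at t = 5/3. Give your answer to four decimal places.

Put M_i = p'' at the i-th knot. Here h = (1, 2) and Δ = (-4, -1), so the interior equations h_(i-1)·M_(i-1) + 2(h_(i-1)+h_i)·M_i + h_i·M_(i+1) = 6(Δ_i − Δ_(i-1)) read
  1·M_0 + 6·M_1 + 2·M_2 = 6(Δ_1 - Δ_0) = 18
Clamped end conditions give two more equations: 2h_0·M_0 + h_0·M_1 = 6(Δ_0 - p'(0)) = -54 and h_1·M_1 + 2h_1·M_2 = 6(p'(3) - Δ_1) = 0.
Solving the tridiagonal system: M_0 = -32, M_1 = 10, M_2 = -5.
On [1, 3], p(t) = 0 - 6·(t - 1) + 5·(t - 1)² - 5/4·(t - 1)³.
With (t - 1) = 2/3: p(5/3) = -58/27.

-2.1481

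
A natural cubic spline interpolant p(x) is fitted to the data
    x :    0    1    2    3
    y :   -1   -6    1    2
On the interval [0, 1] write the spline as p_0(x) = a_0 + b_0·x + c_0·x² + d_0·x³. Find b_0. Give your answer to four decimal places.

-8.6000

Let M_i = p''(x_i). Step sizes h_i = 1, 1, 1; slopes of the chords Δ_i = (y_(i+1) - y_i)/h_i = -5, 7, 1.
  1·M_0 + 4·M_1 + 1·M_2 = 6(Δ_1 - Δ_0) = 72
  1·M_1 + 4·M_2 + 1·M_3 = 6(Δ_2 - Δ_1) = -36
Natural end conditions: M_0 = M_3 = 0.
Hence M_0 = 0, M_1 = 108/5, M_2 = -72/5, M_3 = 0.
On [0, 1], with p_0(x) = a_0 + b_0·x + c_0·x² + d_0·x³: c_0 = M_0/2 = 0, d_0 = (M_1 - M_0)/(6h_0) = 18/5, b_0 = Δ_0 - h_0(2M_0 + M_1)/6 = -43/5.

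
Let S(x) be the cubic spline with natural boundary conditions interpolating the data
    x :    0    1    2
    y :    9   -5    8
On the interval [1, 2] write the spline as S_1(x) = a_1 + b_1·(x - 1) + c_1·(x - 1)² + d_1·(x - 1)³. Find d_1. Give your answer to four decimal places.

-6.7500

Let M_i = S''(x_i). Step sizes h_i = 1, 1; slopes of the chords Δ_i = (y_(i+1) - y_i)/h_i = -14, 13.
  1·M_0 + 4·M_1 + 1·M_2 = 6(Δ_1 - Δ_0) = 162
Natural end conditions: M_0 = M_2 = 0.
Forward elimination and back-substitution give M_0 = 0, M_1 = 81/2, M_2 = 0.
On [1, 2], with S_1(x) = a_1 + b_1·(x - 1) + c_1·(x - 1)² + d_1·(x - 1)³: c_1 = M_1/2 = 81/4, d_1 = (M_2 - M_1)/(6h_1) = -27/4, b_1 = Δ_1 - h_1(2M_1 + M_2)/6 = -1/2.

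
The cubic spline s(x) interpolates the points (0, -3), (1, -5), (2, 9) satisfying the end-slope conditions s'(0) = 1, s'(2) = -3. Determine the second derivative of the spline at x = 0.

-35

Put M_i = s'' at the i-th knot. Here h = (1, 1) and Δ = (-2, 14), so the interior equations h_(i-1)·M_(i-1) + 2(h_(i-1)+h_i)·M_i + h_i·M_(i+1) = 6(Δ_i − Δ_(i-1)) read
  1·M_0 + 4·M_1 + 1·M_2 = 6(Δ_1 - Δ_0) = 96
Clamped end conditions give two more equations: 2h_0·M_0 + h_0·M_1 = 6(Δ_0 - s'(0)) = -18 and h_1·M_1 + 2h_1·M_2 = 6(s'(2) - Δ_1) = -102.
Solving: M_0 = -35, M_1 = 52, M_2 = -77.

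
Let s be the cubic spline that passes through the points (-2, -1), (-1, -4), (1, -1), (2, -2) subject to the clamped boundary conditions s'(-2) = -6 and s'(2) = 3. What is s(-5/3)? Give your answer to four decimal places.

-2.6635

Put m_i = s'' at the i-th knot. Here h = (1, 2, 1) and Δ = (-3, 3/2, -1), so the interior equations h_(i-1)·m_(i-1) + 2(h_(i-1)+h_i)·m_i + h_i·m_(i+1) = 6(Δ_i − Δ_(i-1)) read
  1·m_0 + 6·m_1 + 2·m_2 = 6(Δ_1 - Δ_0) = 27
  2·m_1 + 6·m_2 + 1·m_3 = 6(Δ_2 - Δ_1) = -15
Clamped end conditions give two more equations: 2h_0·m_0 + h_0·m_1 = 6(Δ_0 - s'(-2)) = 18 and h_2·m_2 + 2h_2·m_3 = 6(s'(2) - Δ_2) = 24.
Solving the tridiagonal system: m_0 = 213/35, m_1 = 204/35, m_2 = -246/35, m_3 = 543/35.
On [-2, -1], s(t) = -1 - 6·(t + 2) + 213/70·(t + 2)² - 3/70·(t + 2)³.
With (t + 2) = 1/3: s(-5/3) = -839/315.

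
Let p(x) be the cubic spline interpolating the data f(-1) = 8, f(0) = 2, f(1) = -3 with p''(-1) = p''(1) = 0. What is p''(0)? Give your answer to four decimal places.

1.5000

Let m_i = p''(x_i). Step sizes h_i = 1, 1; slopes of the chords Δ_i = (y_(i+1) - y_i)/h_i = -6, -5.
  1·m_0 + 4·m_1 + 1·m_2 = 6(Δ_1 - Δ_0) = 6
Natural end conditions: m_0 = m_2 = 0.
Solving: m_0 = 0, m_1 = 3/2, m_2 = 0.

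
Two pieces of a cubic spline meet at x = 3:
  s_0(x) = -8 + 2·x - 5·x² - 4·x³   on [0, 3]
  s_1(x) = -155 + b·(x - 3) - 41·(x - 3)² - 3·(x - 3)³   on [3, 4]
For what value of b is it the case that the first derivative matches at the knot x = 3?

-136

s_0'(x) = 2 - 10·x - 12·x², so s_0'(3) = -136. On the right, s_1'(3) = b, so b = -136.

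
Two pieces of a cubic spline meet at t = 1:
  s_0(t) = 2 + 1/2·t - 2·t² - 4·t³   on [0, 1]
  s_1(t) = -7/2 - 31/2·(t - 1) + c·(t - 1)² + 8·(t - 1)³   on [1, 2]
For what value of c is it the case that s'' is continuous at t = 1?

s_0''(t) = -4 - 24·t, so s_0''(1) = -28. On the right, s_1''(1) = 2c, so c = -14.

-14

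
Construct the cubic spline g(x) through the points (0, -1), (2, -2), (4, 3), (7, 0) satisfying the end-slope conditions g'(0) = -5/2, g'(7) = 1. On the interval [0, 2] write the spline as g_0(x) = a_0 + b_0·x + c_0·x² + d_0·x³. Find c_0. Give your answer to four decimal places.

Let M_i = g''(x_i). Step sizes h_i = 2, 2, 3; slopes of the chords Δ_i = (y_(i+1) - y_i)/h_i = -1/2, 5/2, -1.
  2·M_0 + 8·M_1 + 2·M_2 = 6(Δ_1 - Δ_0) = 18
  2·M_1 + 10·M_2 + 3·M_3 = 6(Δ_2 - Δ_1) = -21
Clamped end conditions give two more equations: 2h_0·M_0 + h_0·M_1 = 6(Δ_0 - g'(0)) = 12 and h_2·M_2 + 2h_2·M_3 = 6(g'(7) - Δ_2) = 12.
Forward elimination and back-substitution give M_0 = 59/37, M_1 = 104/37, M_2 = -142/37, M_3 = 145/37.
On [0, 2], with g_0(x) = a_0 + b_0·x + c_0·x² + d_0·x³: c_0 = M_0/2 = 59/74, d_0 = (M_1 - M_0)/(6h_0) = 15/148, b_0 = Δ_0 - h_0(2M_0 + M_1)/6 = -5/2.

0.7973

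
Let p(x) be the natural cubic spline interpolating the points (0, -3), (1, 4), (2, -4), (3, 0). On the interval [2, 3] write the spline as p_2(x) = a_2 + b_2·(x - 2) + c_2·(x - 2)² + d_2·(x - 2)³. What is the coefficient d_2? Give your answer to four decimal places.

-4.2000

Write m_i for p''(x_i). With h_i = 1, 1, 1 and divided differences Δ_i = 7, -8, 4, the continuity of p' gives the tridiagonal system
  1·m_0 + 4·m_1 + 1·m_2 = 6(Δ_1 - Δ_0) = -90
  1·m_1 + 4·m_2 + 1·m_3 = 6(Δ_2 - Δ_1) = 72
Natural end conditions: m_0 = m_3 = 0.
Hence m_0 = 0, m_1 = -144/5, m_2 = 126/5, m_3 = 0.
On [2, 3], with p_2(x) = a_2 + b_2·(x - 2) + c_2·(x - 2)² + d_2·(x - 2)³: c_2 = m_2/2 = 63/5, d_2 = (m_3 - m_2)/(6h_2) = -21/5, b_2 = Δ_2 - h_2(2m_2 + m_3)/6 = -22/5.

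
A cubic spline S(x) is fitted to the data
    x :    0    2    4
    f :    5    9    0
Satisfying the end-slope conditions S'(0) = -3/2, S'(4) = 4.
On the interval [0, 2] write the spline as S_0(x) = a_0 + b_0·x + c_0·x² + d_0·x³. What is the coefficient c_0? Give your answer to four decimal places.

5.7500

Let M_i = S''(x_i). Step sizes h_i = 2, 2; slopes of the chords Δ_i = (y_(i+1) - y_i)/h_i = 2, -9/2.
  2·M_0 + 8·M_1 + 2·M_2 = 6(Δ_1 - Δ_0) = -39
Clamped end conditions give two more equations: 2h_0·M_0 + h_0·M_1 = 6(Δ_0 - S'(0)) = 21 and h_1·M_1 + 2h_1·M_2 = 6(S'(4) - Δ_1) = 51.
Hence M_0 = 23/2, M_1 = -25/2, M_2 = 19.
On [0, 2], with S_0(x) = a_0 + b_0·x + c_0·x² + d_0·x³: c_0 = M_0/2 = 23/4, d_0 = (M_1 - M_0)/(6h_0) = -2, b_0 = Δ_0 - h_0(2M_0 + M_1)/6 = -3/2.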